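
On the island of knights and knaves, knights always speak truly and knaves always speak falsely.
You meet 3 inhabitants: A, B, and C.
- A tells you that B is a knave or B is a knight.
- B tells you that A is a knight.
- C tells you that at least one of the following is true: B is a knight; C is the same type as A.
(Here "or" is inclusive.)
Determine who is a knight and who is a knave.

A is a knight, B is a knight, and C is a knight.

A is a knight; "B is a knave or B is a knight" is true, as required.
As a knight, B's statement "A is a knight" should be true; it is.
Since C is a knight, "at least one of the following is true: B is a knight; C is the same type as A" needs to be true, which holds.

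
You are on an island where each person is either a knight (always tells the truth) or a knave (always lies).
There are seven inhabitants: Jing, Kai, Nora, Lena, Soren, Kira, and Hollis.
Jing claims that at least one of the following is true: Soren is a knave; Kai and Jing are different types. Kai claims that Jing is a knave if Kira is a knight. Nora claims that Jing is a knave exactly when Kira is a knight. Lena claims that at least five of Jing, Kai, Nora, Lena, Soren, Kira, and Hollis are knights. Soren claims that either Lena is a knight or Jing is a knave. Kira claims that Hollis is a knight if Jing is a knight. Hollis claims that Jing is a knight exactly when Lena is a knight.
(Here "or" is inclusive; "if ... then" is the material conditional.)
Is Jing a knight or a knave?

Consistent assignments: {Jing=knight, Kai=knight, Nora=knight, Lena=knave, Soren=knave, Kira=knave, Hollis=knave}; {Jing=knight, Kai=knave, Nora=knave, Lena=knight, Soren=knight, Kira=knight, Hollis=knight}
In every consistent assignment, Jing is a knight.

Jing is a knight.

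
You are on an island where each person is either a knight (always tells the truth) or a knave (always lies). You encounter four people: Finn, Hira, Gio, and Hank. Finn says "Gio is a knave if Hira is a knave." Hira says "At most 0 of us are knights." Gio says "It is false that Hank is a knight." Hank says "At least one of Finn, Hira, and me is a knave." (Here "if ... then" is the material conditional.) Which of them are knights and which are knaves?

Finn is a knight, Hira is a knave, Gio is a knave, and Hank is a knight.

As a knight, Finn's statement "Gio is a knave if Hira is a knave" should be True; it is.
Hira (knave): "at most 0 of us are knights" — False. ✓
Gio is a knave; "it is false that Hank is a knight" is False, as required.
Hank (knight): "at least one of Finn, Hira, and me is a knave" — True. ✓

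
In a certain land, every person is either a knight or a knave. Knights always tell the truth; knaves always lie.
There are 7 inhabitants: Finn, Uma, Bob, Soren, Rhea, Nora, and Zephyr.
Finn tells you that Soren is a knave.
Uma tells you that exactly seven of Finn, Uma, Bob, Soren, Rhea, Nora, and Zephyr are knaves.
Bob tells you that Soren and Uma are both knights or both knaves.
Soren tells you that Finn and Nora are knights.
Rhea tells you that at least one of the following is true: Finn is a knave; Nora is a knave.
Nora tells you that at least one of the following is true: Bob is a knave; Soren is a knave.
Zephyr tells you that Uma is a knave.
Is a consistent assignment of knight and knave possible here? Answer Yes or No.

No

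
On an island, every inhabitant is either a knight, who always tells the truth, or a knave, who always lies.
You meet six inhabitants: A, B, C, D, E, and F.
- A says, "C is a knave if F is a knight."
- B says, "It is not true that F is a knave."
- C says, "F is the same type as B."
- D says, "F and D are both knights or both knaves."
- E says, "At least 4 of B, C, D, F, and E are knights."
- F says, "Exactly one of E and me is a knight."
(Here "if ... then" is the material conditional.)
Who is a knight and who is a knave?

A is a knave, B is a knight, C is a knight, D is a knave, E is a knave, and F is a knight.

A is a knave; "C is a knave if F is a knight" is false, as required.
B (knight): "it is not true that F is a knave" — True. ✓
C is a knight, so "F is the same type as B" must be True — and it is.
As a knave, D's statement "F and D are both knights or both knaves" should be false; it is.
Since E is a knave, "at least 4 of B, C, D, F, and E are knights" needs to be false, which holds.
F is a knight; "exactly one of E and me is a knight" is True, as required.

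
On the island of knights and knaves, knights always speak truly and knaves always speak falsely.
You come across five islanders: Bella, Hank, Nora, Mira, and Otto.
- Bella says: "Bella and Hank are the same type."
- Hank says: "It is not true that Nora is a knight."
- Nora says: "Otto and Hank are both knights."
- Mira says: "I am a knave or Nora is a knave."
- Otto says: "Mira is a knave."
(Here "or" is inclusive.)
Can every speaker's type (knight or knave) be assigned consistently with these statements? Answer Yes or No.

Yes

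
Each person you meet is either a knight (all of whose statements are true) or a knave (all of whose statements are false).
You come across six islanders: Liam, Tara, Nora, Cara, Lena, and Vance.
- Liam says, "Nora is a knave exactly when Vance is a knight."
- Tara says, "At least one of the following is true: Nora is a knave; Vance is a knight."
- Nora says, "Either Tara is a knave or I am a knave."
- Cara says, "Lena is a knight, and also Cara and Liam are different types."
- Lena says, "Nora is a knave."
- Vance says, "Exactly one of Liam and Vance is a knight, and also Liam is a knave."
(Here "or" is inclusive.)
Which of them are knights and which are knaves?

Liam is a knight, Tara is a knave, Nora is a knight, Cara is a knave, Lena is a knave, and Vance is a knave.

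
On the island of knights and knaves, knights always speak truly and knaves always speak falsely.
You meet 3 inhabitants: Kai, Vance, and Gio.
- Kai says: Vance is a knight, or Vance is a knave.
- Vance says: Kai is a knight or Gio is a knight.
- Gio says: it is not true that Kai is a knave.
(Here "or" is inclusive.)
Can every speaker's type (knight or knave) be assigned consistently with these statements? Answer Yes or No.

One consistent assignment: Kai=knight, Vance=knight, Gio=knight.

Yes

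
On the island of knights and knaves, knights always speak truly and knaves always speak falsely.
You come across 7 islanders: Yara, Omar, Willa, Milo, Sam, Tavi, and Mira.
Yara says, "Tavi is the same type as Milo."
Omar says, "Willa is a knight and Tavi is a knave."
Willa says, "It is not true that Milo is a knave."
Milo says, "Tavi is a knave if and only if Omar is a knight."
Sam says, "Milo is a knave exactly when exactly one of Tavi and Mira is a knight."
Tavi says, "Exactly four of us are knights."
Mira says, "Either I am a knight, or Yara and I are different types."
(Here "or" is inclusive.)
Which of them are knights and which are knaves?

Yara is a knight, Omar is a knave, Willa is a knave, Milo is a knave, Sam is a knight, Tavi is a knave, and Mira is a knight.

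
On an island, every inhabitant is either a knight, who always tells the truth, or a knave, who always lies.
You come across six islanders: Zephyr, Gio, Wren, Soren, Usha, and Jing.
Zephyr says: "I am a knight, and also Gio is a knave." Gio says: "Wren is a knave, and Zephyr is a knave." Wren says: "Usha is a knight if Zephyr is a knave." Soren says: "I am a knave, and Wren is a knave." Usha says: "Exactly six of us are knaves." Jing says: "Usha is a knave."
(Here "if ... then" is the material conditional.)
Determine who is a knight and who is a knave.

Knights: Zephyr, Wren, and Jing. Knaves: Gio, Soren, and Usha.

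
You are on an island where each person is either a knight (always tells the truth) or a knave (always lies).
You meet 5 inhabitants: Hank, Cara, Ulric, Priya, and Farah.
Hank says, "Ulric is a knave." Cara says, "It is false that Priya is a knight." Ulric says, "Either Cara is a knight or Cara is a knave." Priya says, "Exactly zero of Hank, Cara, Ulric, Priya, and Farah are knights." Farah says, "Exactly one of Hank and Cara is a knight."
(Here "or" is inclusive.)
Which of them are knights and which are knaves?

Knights: Cara, Ulric, and Farah. Knaves: Hank and Priya.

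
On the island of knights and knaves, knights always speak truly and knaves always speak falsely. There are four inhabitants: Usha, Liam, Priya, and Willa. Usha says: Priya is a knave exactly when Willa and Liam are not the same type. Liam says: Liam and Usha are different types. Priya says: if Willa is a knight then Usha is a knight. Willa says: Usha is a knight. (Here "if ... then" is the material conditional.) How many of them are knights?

2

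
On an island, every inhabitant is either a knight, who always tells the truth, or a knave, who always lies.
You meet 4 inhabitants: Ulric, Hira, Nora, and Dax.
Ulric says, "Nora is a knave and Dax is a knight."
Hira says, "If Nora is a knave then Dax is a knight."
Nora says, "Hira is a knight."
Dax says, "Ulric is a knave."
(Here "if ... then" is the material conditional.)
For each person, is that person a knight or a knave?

Ulric is a knave, so "Nora is a knave and Dax is a knight" must be False — and it is.
Hira is a knight, so "if Nora is a knave then Dax is a knight" must be True — and it is.
Nora (knight): "Hira is a knight" — True. ✓
Dax (knight): "Ulric is a knave" — True. ✓

Knights: Hira, Nora, and Dax. Knaves: Ulric.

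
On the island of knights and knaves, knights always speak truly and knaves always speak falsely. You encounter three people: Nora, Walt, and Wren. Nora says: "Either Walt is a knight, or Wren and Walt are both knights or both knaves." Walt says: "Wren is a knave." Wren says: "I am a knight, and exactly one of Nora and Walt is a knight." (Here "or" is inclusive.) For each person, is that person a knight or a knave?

Nora is a knight, Walt is a knight, and Wren is a knave.

As a knight, Nora's statement "either Walt is a knight, or Wren and Walt are both knights or both knaves" should be True; it is.
Walt is a knight, and the claim "Wren is a knave" is indeed True.
As a knave, Wren's statement "I am a knight, and exactly one of Nora and Walt is a knight" should be false; it is.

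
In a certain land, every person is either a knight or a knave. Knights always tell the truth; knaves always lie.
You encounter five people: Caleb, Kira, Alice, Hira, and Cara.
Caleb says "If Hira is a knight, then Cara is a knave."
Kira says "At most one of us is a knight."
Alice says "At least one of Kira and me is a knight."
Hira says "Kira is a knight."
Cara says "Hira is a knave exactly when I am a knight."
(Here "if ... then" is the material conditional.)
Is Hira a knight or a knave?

Hira is a knave.

Consistent assignments: {Caleb=knight, Kira=knave, Alice=knight, Hira=knave, Cara=knight}; {Caleb=knight, Kira=knave, Alice=knight, Hira=knave, Cara=knave}; {Caleb=knight, Kira=knave, Alice=knave, Hira=knave, Cara=knight}
In every consistent assignment, Hira is a knave.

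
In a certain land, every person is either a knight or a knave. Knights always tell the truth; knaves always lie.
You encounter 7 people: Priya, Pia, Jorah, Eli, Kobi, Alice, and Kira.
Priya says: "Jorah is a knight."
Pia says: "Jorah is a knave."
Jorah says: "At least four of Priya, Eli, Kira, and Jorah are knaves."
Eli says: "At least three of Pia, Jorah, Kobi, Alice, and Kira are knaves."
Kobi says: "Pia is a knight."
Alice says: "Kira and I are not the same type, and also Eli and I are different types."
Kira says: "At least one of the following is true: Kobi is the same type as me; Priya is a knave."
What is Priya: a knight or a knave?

Consistent assignments: {Priya=knave, Pia=knight, Jorah=knave, Eli=knave, Kobi=knight, Alice=knave, Kira=knight}
In every consistent assignment, Priya is a knave.

Priya is a knave.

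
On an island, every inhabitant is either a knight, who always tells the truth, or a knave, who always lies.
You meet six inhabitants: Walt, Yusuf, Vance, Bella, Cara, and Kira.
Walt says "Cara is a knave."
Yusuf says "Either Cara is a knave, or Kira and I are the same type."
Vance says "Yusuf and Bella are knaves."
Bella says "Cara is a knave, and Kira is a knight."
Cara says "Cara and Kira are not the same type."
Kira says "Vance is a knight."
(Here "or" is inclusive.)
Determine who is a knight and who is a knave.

As a knight, Walt's statement "Cara is a knave" should be True; it is.
Since Yusuf is a knight, "either Cara is a knave, or Kira and I are the same type" needs to be True, which holds.
Vance is a knave, so "Yusuf and Bella are knaves" must be False — and it is.
Bella is a knave, and the claim "Cara is a knave, and Kira is a knight" is indeed False.
As a knave, Cara's statement "Cara and Kira are not the same type" should be False; it is.
Kira (knave): "Vance is a knight" — False. ✓

Knights: Walt and Yusuf. Knaves: Vance, Bella, Cara, and Kira.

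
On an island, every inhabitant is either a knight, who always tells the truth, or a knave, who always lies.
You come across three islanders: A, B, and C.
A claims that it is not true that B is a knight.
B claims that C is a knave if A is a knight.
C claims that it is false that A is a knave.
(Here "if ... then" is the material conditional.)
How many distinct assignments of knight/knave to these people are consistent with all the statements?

Consistent assignments:
  A=knight, B=knave, C=knight
  A=knave, B=knight, C=knave

2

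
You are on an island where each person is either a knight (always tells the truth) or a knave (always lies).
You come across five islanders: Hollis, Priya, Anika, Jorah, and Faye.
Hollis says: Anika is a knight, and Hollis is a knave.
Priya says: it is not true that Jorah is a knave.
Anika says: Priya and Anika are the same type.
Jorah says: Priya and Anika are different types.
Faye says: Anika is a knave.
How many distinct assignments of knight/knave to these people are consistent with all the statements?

Consistent assignments:
  Hollis=knave, Priya=knight, Anika=knave, Jorah=knight, Faye=knight

1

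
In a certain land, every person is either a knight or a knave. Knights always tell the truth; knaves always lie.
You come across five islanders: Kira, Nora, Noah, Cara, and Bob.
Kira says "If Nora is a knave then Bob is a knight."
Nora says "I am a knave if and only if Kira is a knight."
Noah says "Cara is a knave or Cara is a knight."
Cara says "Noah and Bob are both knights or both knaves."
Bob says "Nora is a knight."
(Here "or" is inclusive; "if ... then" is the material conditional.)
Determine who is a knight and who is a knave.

Knights: Noah. Knaves: Kira, Nora, Cara, and Bob.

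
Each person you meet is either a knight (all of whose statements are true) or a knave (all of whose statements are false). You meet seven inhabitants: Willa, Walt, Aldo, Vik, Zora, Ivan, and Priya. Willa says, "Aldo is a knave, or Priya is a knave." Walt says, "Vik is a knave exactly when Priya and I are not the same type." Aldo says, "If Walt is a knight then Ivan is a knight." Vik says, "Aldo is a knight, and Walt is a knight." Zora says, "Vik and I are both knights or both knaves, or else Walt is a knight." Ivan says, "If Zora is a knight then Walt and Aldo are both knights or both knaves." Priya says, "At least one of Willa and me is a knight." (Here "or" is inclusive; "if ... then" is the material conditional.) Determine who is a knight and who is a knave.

Since Willa is a knave, "Aldo is a knave, or Priya is a knave" needs to be False, which holds.
Walt is a knight; "Vik is a knave exactly when Priya and I are not the same type" is True, as required.
As a knight, Aldo's statement "if Walt is a knight then Ivan is a knight" should be True; it is.
Vik is a knight; "Aldo is a knight, and Walt is a knight" is True, as required.
Zora is a knight, so "Vik and I are both knights or both knaves, or else Walt is a knight" must be True — and it is.
Ivan (knight): "if Zora is a knight then Walt and Aldo are both knights or both knaves" — True. ✓
Priya is a knight, so "at least one of Willa and me is a knight" must be True — and it is.

Willa is a knave, Walt is a knight, Aldo is a knight, Vik is a knight, Zora is a knight, Ivan is a knight, and Priya is a knight.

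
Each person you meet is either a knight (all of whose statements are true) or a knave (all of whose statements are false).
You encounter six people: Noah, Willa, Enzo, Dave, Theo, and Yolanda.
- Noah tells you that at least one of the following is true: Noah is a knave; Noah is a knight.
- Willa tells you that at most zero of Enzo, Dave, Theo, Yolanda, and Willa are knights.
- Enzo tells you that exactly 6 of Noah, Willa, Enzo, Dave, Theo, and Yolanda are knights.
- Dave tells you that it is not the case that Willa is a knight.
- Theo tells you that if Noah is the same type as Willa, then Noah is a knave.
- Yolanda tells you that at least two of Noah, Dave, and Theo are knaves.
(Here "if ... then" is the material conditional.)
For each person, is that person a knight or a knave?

Noah is a knight, Willa is a knave, Enzo is a knave, Dave is a knight, Theo is a knight, and Yolanda is a knave.

Noah (knight): "at least one of the following is true: Noah is a knave; Noah is a knight" — true. ✓
As a knave, Willa's statement "at most zero of Enzo, Dave, Theo, Yolanda, and Willa are knights" should be False; it is.
As a knave, Enzo's statement "exactly 6 of Noah, Willa, Enzo, Dave, Theo, and Yolanda are knights" should be False; it is.
As a knight, Dave's statement "it is not the case that Willa is a knight" should be true; it is.
Theo is a knight; "if Noah is the same type as Willa, then Noah is a knave" is true, as required.
Yolanda is a knave, and the claim "at least two of Noah, Dave, and Theo are knaves" is indeed False.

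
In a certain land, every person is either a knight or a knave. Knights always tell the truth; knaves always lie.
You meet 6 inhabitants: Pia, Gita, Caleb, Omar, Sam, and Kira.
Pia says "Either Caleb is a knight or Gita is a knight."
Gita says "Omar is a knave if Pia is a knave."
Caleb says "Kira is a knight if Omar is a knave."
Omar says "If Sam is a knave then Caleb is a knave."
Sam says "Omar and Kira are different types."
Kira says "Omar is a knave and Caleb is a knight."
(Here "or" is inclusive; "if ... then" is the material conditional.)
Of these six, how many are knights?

5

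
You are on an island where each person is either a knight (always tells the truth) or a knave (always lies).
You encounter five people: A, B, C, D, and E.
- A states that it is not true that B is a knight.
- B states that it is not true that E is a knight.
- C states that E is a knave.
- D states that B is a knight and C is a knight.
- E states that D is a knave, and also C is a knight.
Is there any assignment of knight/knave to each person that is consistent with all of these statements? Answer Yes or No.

One consistent assignment: A=knave, B=knight, C=knight, D=knight, E=knave.

Yes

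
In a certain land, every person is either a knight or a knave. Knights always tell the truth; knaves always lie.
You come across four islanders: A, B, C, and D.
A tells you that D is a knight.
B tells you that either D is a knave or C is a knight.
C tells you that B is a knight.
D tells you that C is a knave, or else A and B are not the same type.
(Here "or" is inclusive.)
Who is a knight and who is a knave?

Knights: A and D. Knaves: B and C.

A is a knight, and the claim "D is a knight" is indeed true.
B is a knave, so "either D is a knave or C is a knight" must be false — and it is.
Since C is a knave, "B is a knight" needs to be false, which holds.
D is a knight, and the claim "C is a knave, or else A and B are not the same type" is indeed true.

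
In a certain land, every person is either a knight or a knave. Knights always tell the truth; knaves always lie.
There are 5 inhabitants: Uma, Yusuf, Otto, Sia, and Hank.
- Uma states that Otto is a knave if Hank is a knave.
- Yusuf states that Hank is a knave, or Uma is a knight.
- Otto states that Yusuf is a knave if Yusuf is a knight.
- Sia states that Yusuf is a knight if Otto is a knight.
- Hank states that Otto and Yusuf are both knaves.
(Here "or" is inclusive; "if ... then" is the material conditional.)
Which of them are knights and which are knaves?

Uma is a knight, Yusuf is a knight, Otto is a knave, Sia is a knight, and Hank is a knave.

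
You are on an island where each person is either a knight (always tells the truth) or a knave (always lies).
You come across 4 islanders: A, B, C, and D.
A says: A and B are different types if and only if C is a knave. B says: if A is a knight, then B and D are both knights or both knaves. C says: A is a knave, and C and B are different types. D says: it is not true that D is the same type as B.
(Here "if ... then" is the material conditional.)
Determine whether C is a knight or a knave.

C is a knave.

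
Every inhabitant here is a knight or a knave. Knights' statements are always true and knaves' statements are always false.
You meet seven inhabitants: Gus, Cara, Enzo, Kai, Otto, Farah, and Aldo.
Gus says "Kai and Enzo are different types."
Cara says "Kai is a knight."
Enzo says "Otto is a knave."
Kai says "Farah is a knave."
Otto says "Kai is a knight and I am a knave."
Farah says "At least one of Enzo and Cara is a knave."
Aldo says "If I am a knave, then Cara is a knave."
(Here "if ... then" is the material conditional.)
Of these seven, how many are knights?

4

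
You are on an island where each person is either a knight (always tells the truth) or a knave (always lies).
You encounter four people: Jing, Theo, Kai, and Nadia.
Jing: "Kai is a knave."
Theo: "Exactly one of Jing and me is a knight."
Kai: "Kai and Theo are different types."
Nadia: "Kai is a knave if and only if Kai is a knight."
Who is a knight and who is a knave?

Jing is a knave, Theo is a knave, Kai is a knight, and Nadia is a knave.

Since Jing is a knave, "Kai is a knave" needs to be false, which holds.
Theo is a knave, so "exactly one of Jing and me is a knight" must be false — and it is.
Kai is a knight, so "Kai and Theo are different types" must be True — and it is.
Since Nadia is a knave, "Kai is a knave if and only if Kai is a knight" needs to be false, which holds.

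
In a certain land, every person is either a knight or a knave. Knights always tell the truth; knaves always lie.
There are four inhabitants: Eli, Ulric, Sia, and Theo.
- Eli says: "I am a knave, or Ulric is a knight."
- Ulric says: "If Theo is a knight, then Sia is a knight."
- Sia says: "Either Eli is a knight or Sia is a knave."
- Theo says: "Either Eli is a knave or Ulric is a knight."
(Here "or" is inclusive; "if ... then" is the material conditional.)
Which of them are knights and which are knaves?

Eli is a knight, Ulric is a knight, Sia is a knight, and Theo is a knight.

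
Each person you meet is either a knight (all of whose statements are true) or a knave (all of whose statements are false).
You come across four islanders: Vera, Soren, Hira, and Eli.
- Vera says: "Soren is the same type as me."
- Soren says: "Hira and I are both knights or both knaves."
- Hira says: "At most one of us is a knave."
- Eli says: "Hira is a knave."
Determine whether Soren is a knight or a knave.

Soren is a knight.

Consistent assignments: {Vera=knight, Soren=knight, Hira=knight, Eli=knave}
In every consistent assignment, Soren is a knight.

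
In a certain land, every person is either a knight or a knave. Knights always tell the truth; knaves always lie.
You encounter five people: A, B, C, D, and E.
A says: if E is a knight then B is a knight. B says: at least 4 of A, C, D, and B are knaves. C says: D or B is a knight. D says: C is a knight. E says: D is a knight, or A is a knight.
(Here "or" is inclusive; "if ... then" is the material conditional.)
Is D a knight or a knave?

D is a knight.

Consistent assignments: {A=knave, B=knave, C=knight, D=knight, E=knight}
In every consistent assignment, D is a knight.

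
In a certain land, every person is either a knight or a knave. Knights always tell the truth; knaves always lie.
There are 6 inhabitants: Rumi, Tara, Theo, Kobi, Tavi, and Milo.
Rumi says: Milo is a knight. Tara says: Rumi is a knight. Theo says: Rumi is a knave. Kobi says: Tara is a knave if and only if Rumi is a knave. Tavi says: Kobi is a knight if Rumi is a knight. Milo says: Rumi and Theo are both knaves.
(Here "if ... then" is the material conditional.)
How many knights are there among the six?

3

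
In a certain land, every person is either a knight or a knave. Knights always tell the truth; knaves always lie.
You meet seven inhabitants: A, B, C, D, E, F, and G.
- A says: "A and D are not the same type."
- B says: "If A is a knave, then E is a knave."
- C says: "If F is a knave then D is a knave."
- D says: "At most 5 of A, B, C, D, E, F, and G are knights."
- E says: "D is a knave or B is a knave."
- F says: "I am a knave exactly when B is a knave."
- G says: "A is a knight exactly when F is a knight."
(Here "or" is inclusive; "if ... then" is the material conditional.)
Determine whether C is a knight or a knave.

C is a knight.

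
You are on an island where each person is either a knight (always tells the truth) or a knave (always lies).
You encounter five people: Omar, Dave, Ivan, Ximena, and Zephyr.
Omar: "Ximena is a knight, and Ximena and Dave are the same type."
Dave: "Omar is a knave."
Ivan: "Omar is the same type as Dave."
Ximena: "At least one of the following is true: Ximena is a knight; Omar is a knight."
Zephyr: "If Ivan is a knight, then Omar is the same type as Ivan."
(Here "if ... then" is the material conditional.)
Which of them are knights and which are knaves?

Omar is a knave, Dave is a knight, Ivan is a knave, Ximena is a knave, and Zephyr is a knight.

Omar is a knave, so "Ximena is a knight, and Ximena and Dave are the same type" must be False — and it is.
Dave (knight): "Omar is a knave" — true. ✓
As a knave, Ivan's statement "Omar is the same type as Dave" should be False; it is.
Since Ximena is a knave, "at least one of the following is true: Ximena is a knight; Omar is a knight" needs to be False, which holds.
Since Zephyr is a knight, "if Ivan is a knight, then Omar is the same type as Ivan" needs to be true, which holds.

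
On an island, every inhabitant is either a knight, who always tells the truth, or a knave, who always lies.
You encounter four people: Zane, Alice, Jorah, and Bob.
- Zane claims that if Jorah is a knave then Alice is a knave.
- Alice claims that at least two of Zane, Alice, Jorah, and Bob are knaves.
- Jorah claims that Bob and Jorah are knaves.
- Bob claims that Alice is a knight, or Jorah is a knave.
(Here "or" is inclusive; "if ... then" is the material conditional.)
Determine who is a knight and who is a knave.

Zane is a knave, and the claim "if Jorah is a knave then Alice is a knave" is indeed false.
As a knight, Alice's statement "at least two of Zane, Alice, Jorah, and Bob are knaves" should be true; it is.
Jorah is a knave, so "Bob and Jorah are knaves" must be false — and it is.
Bob is a knight, so "Alice is a knight, or Jorah is a knave" must be true — and it is.

Knights: Alice and Bob. Knaves: Zane and Jorah.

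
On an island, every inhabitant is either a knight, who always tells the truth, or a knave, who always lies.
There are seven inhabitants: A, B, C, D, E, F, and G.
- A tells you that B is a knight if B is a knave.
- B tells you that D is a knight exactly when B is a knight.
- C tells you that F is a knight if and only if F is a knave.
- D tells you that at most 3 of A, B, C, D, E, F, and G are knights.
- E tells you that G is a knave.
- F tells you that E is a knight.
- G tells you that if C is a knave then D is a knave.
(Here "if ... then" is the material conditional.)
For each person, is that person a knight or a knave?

A is a knave, B is a knave, C is a knave, D is a knight, E is a knight, F is a knight, and G is a knave.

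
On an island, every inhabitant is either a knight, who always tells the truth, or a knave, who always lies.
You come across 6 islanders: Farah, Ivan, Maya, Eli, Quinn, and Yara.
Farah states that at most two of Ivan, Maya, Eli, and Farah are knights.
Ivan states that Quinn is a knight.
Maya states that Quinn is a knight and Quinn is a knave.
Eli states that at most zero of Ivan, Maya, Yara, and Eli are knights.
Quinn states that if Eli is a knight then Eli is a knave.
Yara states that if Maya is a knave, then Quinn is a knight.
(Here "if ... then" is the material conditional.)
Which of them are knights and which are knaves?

Since Farah is a knight, "at most two of Ivan, Maya, Eli, and Farah are knights" needs to be true, which holds.
Ivan is a knight, so "Quinn is a knight" must be true — and it is.
As a knave, Maya's statement "Quinn is a knight and Quinn is a knave" should be False; it is.
Eli is a knave, and the claim "at most zero of Ivan, Maya, Yara, and Eli are knights" is indeed False.
Quinn is a knight, so "if Eli is a knight then Eli is a knave" must be true — and it is.
Since Yara is a knight, "if Maya is a knave, then Quinn is a knight" needs to be true, which holds.

Farah is a knight, Ivan is a knight, Maya is a knave, Eli is a knave, Quinn is a knight, and Yara is a knight.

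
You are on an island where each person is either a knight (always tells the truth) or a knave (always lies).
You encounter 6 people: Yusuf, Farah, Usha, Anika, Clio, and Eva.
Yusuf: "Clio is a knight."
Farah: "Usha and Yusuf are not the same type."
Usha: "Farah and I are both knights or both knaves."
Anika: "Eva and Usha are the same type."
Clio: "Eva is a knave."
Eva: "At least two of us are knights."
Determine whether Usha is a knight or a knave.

Usha is a knight.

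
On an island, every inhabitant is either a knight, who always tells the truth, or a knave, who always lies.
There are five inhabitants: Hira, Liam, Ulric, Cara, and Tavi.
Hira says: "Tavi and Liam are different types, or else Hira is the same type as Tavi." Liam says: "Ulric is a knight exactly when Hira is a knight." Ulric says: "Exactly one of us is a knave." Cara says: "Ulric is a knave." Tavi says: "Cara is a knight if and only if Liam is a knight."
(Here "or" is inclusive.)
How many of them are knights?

The unique consistent assignment is Hira=knave, Liam=knight, Ulric=knave, Cara=knight, Tavi=knight.
That has 3 knights.

3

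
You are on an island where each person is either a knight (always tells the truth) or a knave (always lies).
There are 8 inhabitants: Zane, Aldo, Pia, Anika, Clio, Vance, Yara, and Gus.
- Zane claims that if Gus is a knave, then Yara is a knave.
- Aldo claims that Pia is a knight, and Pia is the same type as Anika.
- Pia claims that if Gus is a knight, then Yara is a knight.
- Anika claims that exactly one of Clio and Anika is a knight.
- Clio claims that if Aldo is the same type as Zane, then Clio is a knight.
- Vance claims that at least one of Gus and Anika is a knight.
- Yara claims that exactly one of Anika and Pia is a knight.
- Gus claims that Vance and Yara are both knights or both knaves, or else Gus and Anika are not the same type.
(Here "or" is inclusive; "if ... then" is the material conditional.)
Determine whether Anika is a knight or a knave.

Anika is a knave.

Consistent assignments: {Zane=knave, Aldo=knave, Pia=knight, Anika=knave, Clio=knave, Vance=knave, Yara=knight, Gus=knave}
In every consistent assignment, Anika is a knave.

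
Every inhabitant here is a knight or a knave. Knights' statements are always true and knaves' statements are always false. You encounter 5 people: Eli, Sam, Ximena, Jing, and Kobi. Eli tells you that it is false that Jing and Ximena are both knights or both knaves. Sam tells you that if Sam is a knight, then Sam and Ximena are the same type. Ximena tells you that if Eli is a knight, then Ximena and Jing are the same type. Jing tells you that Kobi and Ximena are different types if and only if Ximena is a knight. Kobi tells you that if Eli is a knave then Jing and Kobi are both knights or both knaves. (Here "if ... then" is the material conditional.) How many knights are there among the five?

The unique consistent assignment is Eli=knave, Sam=knight, Ximena=knight, Jing=knight, Kobi=knave.
That has 3 knights.

3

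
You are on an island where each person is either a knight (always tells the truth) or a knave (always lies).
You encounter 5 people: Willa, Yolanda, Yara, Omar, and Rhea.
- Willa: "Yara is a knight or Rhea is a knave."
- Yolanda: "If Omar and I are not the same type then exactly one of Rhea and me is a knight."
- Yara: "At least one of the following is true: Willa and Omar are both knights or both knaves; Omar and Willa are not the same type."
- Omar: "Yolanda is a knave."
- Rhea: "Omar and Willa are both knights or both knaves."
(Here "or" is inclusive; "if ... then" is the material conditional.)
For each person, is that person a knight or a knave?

Suppose Willa is a knave. Then Willa's statement "Yara is a knight or Rhea is a knave" would have to be false. Checking the 16 ways to assign the others, none is consistent with every speaker.
(For instance, with Yolanda=knight, Yara=knight, Omar=knave, Rhea=knave, Willa's claim "Yara is a knight or Rhea is a knave" comes out true where it would need to be false.)
So Willa must be a knight, making "Yara is a knight or Rhea is a knave" true. Taking Willa=knight, Yolanda=knight, Yara=knight, Omar=knave, Rhea=knave, each remaining statement checks out:
  Yolanda (knight): "if Omar and I are not the same type then exactly one of Rhea and me is a knight" — true. ✓
  Yara (knight): "at least one of the following is true: Willa and Omar are both knights or both knaves; Omar and Willa are not the same type" — true. ✓
  Omar (knave): "Yolanda is a knave" — false. ✓
  Rhea (knave): "Omar and Willa are both knights or both knaves" — false. ✓
This is the unique consistent assignment.

Willa is a knight, Yolanda is a knight, Yara is a knight, Omar is a knave, and Rhea is a knave.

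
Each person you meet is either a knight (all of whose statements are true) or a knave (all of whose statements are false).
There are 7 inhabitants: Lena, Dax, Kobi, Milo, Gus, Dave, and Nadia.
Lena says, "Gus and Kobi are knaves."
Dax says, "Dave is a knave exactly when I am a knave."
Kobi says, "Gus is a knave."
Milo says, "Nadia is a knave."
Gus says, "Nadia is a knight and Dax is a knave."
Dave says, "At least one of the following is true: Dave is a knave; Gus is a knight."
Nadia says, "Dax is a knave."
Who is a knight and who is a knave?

Lena is a knave, Dax is a knave, Kobi is a knave, Milo is a knave, Gus is a knight, Dave is a knight, and Nadia is a knight.

Lena is a knave, so "Gus and Kobi are knaves" must be False — and it is.
Since Dax is a knave, "Dave is a knave exactly when I am a knave" needs to be False, which holds.
Since Kobi is a knave, "Gus is a knave" needs to be False, which holds.
Milo (knave): "Nadia is a knave" — False. ✓
Gus is a knight, so "Nadia is a knight and Dax is a knave" must be true — and it is.
Dave is a knight, and the claim "at least one of the following is true: Dave is a knave; Gus is a knight" is indeed true.
Nadia is a knight; "Dax is a knave" is true, as required.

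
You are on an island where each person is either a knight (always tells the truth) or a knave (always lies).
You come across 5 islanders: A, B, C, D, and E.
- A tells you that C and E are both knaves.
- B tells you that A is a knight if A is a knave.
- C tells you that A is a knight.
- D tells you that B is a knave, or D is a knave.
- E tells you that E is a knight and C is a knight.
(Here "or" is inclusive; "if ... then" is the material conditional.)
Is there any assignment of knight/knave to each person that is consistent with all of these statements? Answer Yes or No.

No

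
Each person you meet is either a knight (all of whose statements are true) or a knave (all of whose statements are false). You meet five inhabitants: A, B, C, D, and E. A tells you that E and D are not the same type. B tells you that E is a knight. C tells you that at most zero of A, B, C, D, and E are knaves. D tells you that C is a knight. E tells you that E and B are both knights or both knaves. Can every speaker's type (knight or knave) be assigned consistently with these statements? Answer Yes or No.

Yes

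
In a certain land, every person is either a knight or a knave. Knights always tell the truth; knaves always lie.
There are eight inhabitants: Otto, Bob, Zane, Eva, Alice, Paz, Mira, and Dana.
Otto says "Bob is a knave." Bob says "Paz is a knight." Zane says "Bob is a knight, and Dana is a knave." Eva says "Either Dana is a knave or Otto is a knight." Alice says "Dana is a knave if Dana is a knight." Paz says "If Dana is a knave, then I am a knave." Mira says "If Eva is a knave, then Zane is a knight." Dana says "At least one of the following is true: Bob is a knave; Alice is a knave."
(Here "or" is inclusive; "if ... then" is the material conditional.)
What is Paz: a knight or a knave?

Paz is a knight.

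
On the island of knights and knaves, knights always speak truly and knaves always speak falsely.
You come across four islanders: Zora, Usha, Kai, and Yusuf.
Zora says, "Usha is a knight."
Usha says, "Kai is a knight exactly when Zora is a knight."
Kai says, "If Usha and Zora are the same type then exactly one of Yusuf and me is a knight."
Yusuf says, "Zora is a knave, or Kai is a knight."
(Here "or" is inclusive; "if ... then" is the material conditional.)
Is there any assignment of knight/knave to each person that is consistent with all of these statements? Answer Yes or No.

Checking all 16 assignments, each has at least one speaker whose statement's truth value contradicts their type.

No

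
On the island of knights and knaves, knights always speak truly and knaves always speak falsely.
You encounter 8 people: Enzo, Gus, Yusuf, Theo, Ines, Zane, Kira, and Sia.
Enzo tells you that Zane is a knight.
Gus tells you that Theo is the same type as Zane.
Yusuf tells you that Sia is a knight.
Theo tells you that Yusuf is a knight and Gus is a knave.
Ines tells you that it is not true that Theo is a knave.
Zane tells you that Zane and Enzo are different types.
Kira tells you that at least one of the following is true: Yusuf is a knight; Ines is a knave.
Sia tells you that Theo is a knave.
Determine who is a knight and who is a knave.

Knights: Gus, Yusuf, Kira, and Sia. Knaves: Enzo, Theo, Ines, and Zane.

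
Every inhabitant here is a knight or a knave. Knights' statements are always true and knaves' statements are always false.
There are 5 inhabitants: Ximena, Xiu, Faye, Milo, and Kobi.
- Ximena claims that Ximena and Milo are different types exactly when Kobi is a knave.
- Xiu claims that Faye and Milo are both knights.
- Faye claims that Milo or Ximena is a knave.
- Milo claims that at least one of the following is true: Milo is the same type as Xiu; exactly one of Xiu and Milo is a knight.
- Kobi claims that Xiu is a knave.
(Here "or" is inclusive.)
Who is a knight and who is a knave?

Ximena (knight): "Ximena and Milo are different types exactly when Kobi is a knave" — true. ✓
Xiu (knave): "Faye and Milo are both knights" — False. ✓
Faye is a knave, and the claim "Milo or Ximena is a knave" is indeed False.
Milo (knight): "at least one of the following is true: Milo is the same type as Xiu; exactly one of Xiu and Milo is a knight" — true. ✓
Since Kobi is a knight, "Xiu is a knave" needs to be true, which holds.

Ximena is a knight, Xiu is a knave, Faye is a knave, Milo is a knight, and Kobi is a knight.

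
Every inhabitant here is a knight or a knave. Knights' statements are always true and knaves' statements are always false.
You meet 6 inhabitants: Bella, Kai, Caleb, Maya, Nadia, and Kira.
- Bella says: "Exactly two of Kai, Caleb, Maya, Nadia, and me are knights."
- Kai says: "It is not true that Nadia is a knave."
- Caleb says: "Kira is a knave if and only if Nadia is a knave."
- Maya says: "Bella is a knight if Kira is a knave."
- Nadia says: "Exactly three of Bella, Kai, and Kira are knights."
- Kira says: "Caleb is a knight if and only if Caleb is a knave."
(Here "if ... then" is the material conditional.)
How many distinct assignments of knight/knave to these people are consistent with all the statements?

1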